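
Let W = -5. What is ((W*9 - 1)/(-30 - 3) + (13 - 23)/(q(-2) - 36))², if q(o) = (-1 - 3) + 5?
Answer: 150544/53361 ≈ 2.8212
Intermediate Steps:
q(o) = 1 (q(o) = -4 + 5 = 1)
((W*9 - 1)/(-30 - 3) + (13 - 23)/(q(-2) - 36))² = ((-5*9 - 1)/(-30 - 3) + (13 - 23)/(1 - 36))² = ((-45 - 1)/(-33) - 10/(-35))² = (-46*(-1/33) - 10*(-1/35))² = (46/33 + 2/7)² = (388/231)² = 150544/53361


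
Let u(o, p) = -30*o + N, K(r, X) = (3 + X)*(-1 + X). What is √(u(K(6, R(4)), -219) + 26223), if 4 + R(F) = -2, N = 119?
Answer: 4*√1607 ≈ 160.35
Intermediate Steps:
R(F) = -6 (R(F) = -4 - 2 = -6)
K(r, X) = (-1 + X)*(3 + X)
u(o, p) = 119 - 30*o (u(o, p) = -30*o + 119 = 119 - 30*o)
√(u(K(6, R(4)), -219) + 26223) = √((119 - 30*(-3 + (-6)² + 2*(-6))) + 26223) = √((119 - 30*(-3 + 36 - 12)) + 26223) = √((119 - 30*21) + 26223) = √((119 - 630) + 26223) = √(-511 + 26223) = √25712 = 4*√1607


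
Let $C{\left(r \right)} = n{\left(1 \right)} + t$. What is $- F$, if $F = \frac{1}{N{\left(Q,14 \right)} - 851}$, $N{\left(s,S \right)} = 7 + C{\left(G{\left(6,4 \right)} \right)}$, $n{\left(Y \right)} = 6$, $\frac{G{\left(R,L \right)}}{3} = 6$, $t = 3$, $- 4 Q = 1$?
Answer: $\frac{1}{835} \approx 0.0011976$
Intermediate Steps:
$Q = - \frac{1}{4}$ ($Q = \left(- \frac{1}{4}\right) 1 = - \frac{1}{4} \approx -0.25$)
$G{\left(R,L \right)} = 18$ ($G{\left(R,L \right)} = 3 \cdot 6 = 18$)
$C{\left(r \right)} = 9$ ($C{\left(r \right)} = 6 + 3 = 9$)
$N{\left(s,S \right)} = 16$ ($N{\left(s,S \right)} = 7 + 9 = 16$)
$F = - \frac{1}{835}$ ($F = \frac{1}{16 - 851} = \frac{1}{-835} = - \frac{1}{835} \approx -0.0011976$)
$- F = \left(-1\right) \left(- \frac{1}{835}\right) = \frac{1}{835}$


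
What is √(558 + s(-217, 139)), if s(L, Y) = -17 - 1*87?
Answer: √454 ≈ 21.307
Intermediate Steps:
s(L, Y) = -104 (s(L, Y) = -17 - 87 = -104)
√(558 + s(-217, 139)) = √(558 - 104) = √454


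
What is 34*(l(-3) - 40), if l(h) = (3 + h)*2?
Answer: -1360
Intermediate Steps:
l(h) = 6 + 2*h
34*(l(-3) - 40) = 34*((6 + 2*(-3)) - 40) = 34*((6 - 6) - 40) = 34*(0 - 40) = 34*(-40) = -1360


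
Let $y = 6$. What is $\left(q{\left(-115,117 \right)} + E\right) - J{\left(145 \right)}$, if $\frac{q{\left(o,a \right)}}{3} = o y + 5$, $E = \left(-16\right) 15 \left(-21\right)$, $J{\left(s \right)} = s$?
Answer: $2840$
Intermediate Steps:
$E = 5040$ ($E = \left(-240\right) \left(-21\right) = 5040$)
$q{\left(o,a \right)} = 15 + 18 o$ ($q{\left(o,a \right)} = 3 \left(o 6 + 5\right) = 3 \left(6 o + 5\right) = 3 \left(5 + 6 o\right) = 15 + 18 o$)
$\left(q{\left(-115,117 \right)} + E\right) - J{\left(145 \right)} = \left(\left(15 + 18 \left(-115\right)\right) + 5040\right) - 145 = \left(\left(15 - 2070\right) + 5040\right) - 145 = \left(-2055 + 5040\right) - 145 = 2985 - 145 = 2840$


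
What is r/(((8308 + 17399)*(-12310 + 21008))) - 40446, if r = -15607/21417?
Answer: -193689025931976859/4788830191662 ≈ -40446.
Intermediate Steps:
r = -15607/21417 (r = -15607*1/21417 = -15607/21417 ≈ -0.72872)
r/(((8308 + 17399)*(-12310 + 21008))) - 40446 = -15607*1/((-12310 + 21008)*(8308 + 17399))/21417 - 40446 = -15607/(21417*(25707*8698)) - 40446 = -15607/21417/223599486 - 40446 = -15607/21417*1/223599486 - 40446 = -15607/4788830191662 - 40446 = -193689025931976859/4788830191662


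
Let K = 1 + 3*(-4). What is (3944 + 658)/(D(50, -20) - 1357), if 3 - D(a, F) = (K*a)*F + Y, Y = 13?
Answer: -4602/12367 ≈ -0.37212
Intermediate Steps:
K = -11 (K = 1 - 12 = -11)
D(a, F) = -10 + 11*F*a (D(a, F) = 3 - ((-11*a)*F + 13) = 3 - (-11*F*a + 13) = 3 - (13 - 11*F*a) = 3 + (-13 + 11*F*a) = -10 + 11*F*a)
(3944 + 658)/(D(50, -20) - 1357) = (3944 + 658)/((-10 + 11*(-20)*50) - 1357) = 4602/((-10 - 11000) - 1357) = 4602/(-11010 - 1357) = 4602/(-12367) = 4602*(-1/12367) = -4602/12367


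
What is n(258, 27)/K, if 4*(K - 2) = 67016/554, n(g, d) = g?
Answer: 23822/2977 ≈ 8.0020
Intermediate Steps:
K = 8931/277 (K = 2 + (67016/554)/4 = 2 + (67016*(1/554))/4 = 2 + (1/4)*(33508/277) = 2 + 8377/277 = 8931/277 ≈ 32.242)
n(258, 27)/K = 258/(8931/277) = 258*(277/8931) = 23822/2977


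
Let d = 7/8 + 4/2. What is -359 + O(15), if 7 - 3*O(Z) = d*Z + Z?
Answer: -9025/24 ≈ -376.04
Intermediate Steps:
d = 23/8 (d = 7*(1/8) + 4*(1/2) = 7/8 + 2 = 23/8 ≈ 2.8750)
O(Z) = 7/3 - 31*Z/24 (O(Z) = 7/3 - (23*Z/8 + Z)/3 = 7/3 - 31*Z/24)
-359 + O(15) = -359 + (7/3 - 31/24*15) = -359 + (7/3 - 155/8) = -359 - 409/24 = -9025/24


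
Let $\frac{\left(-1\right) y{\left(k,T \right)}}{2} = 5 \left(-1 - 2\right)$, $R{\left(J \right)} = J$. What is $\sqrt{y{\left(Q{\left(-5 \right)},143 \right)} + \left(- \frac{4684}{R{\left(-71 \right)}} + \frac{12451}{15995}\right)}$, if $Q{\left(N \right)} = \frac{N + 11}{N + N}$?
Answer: $\frac{\sqrt{124777803083395}}{1135645} \approx 9.8362$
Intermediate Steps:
$Q{\left(N \right)} = \frac{11 + N}{2 N}$
$y{\left(k,T \right)} = 30$ ($y{\left(k,T \right)} = - 2 \cdot 5 \left(-1 - 2\right) = - 2 \cdot 5 \left(-3\right) = \left(-2\right) \left(-15\right) = 30$)
$\sqrt{y{\left(Q{\left(-5 \right)},143 \right)} + \left(- \frac{4684}{R{\left(-71 \right)}} + \frac{12451}{15995}\right)} = \sqrt{30 + \left(- \frac{4684}{-71} + \frac{12451}{15995}\right)} = \sqrt{30 + \left(\left(-4684\right) \left(- \frac{1}{71}\right) + 12451 \cdot \frac{1}{15995}\right)} = \sqrt{30 + \left(\frac{4684}{71} + \frac{12451}{15995}\right)} = \sqrt{30 + \frac{75804601}{1135645}} = \sqrt{\frac{109873951}{1135645}} = \frac{\sqrt{124777803083395}}{1135645}$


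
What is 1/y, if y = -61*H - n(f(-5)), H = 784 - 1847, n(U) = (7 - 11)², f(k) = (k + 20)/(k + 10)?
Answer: 1/64827 ≈ 1.5426e-5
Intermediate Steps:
f(k) = (20 + k)/(10 + k)
n(U) = 16 (n(U) = (-4)² = 16)
H = -1063
y = 64827 (y = -61*(-1063) - 1*16 = 64843 - 16 = 64827)
1/y = 1/64827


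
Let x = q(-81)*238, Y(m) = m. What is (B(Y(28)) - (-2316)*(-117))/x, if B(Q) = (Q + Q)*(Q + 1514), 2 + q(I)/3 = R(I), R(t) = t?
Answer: 1810/581 ≈ 3.1153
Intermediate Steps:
q(I) = -6 + 3*I
x = -59262 (x = (-6 + 3*(-81))*238 = (-6 - 243)*238 = -249*238 = -59262)
B(Q) = 2*Q*(1514 + Q) (B(Q) = (2*Q)*(1514 + Q) = 2*Q*(1514 + Q))
(B(Y(28)) - (-2316)*(-117))/x = (2*28*(1514 + 28) - (-2316)*(-117))/(-59262) = (2*28*1542 - 1*270972)*(-1/59262) = (86352 - 270972)*(-1/59262) = -184620*(-1/59262) = 1810/581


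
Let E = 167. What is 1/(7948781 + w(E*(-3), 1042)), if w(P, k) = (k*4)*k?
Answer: 1/12291837 ≈ 8.1355e-8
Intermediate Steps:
w(P, k) = 4*k² (w(P, k) = (4*k)*k = 4*k²)
1/(7948781 + w(E*(-3), 1042)) = 1/(7948781 + 4*1042²) = 1/(7948781 + 4*1085764) = 1/(7948781 + 4343056) = 1/12291837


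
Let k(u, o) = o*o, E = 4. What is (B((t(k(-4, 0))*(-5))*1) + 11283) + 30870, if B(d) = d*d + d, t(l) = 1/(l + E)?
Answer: 674453/16 ≈ 42153.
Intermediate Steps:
k(u, o) = o²
t(l) = 1/(4 + l) (t(l) = 1/(l + 4) = 1/(4 + l))
B(d) = d + d² (B(d) = d² + d = d + d²)
(B((t(k(-4, 0))*(-5))*1) + 11283) + 30870 = (((-5/(4 + 0²))*1)*(1 + (-5/(4 + 0²))*1) + 11283) + 30870 = (((-5/(4 + 0))*1)*(1 + (-5/(4 + 0))*1) + 11283) + 30870 = (((-5/4)*1)*(1 + (-5/4)*1) + 11283) + 30870 = ((((¼)*(-5))*1)*(1 + ((¼)*(-5))*1) + 11283) + 30870 = ((-5/4*1)*(1 - 5/4*1) + 11283) + 30870 = (-5*(1 - 5/4)/4 + 11283) + 30870 = (-5/4*(-¼) + 11283) + 30870 = (5/16 + 11283) + 30870 = 180533/16 + 30870 = 674453/16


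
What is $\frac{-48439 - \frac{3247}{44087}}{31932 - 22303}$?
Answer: $- \frac{2135533440}{424513723} \approx -5.0305$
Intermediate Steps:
$\frac{-48439 - \frac{3247}{44087}}{31932 - 22303} = \frac{-48439 - \frac{3247}{44087}}{9629} = \left(-48439 - \frac{3247}{44087}\right) \frac{1}{9629} = \left(- \frac{2135533440}{44087}\right) \frac{1}{9629} = - \frac{2135533440}{424513723}$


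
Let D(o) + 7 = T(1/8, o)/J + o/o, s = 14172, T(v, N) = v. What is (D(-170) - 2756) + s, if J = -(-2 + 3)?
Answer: 91279/8 ≈ 11410.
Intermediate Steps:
J = -1 (J = -1*1 = -1)
D(o) = -49/8 (D(o) = -7 + (1/(8*(-1)) + o/o) = -7 + ((⅛)*(-1) + 1) = -7 + (-⅛ + 1) = -7 + 7/8 = -49/8)
(D(-170) - 2756) + s = (-49/8 - 2756) + 14172 = -22097/8 + 14172 = 91279/8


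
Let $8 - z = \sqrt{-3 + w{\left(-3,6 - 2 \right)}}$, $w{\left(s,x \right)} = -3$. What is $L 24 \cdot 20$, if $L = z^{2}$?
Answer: $27840 - 7680 i \sqrt{6} \approx 27840.0 - 18812.0 i$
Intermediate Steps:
$z = 8 - i \sqrt{6}$ ($z = 8 - \sqrt{-3 - 3} = 8 - \sqrt{-6} = 8 - i \sqrt{6} \approx 8.0 - 2.4495 i$)
$L = \left(8 - i \sqrt{6}\right)^{2} \approx 58.0 - 39.192 i$
$L 24 \cdot 20 = \left(8 - i \sqrt{6}\right)^{2} \cdot 24 \cdot 20 = 24 \left(8 - i \sqrt{6}\right)^{2} \cdot 20 = 480 \left(8 - i \sqrt{6}\right)^{2}$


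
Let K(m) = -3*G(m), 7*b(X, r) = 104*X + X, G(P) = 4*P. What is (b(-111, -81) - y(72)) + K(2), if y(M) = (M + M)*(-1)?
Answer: -1545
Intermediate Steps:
b(X, r) = 15*X (b(X, r) = (104*X + X)/7 = (105*X)/7 = 15*X)
y(M) = -2*M (y(M) = (2*M)*(-1) = -2*M)
K(m) = -12*m
(b(-111, -81) - y(72)) + K(2) = (15*(-111) - (-2)*72) - 12*2 = (-1665 - 1*(-144)) - 24 = (-1665 + 144) - 24 = -1521 - 24 = -1545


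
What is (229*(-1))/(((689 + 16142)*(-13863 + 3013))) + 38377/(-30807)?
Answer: -1001180087021/803694556350 ≈ -1.2457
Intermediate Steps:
(229*(-1))/(((689 + 16142)*(-13863 + 3013))) + 38377/(-30807) = -229/(16831*(-10850)) + 38377*(-1/30807) = -229/(-182616350) - 38377/30807 = -229*(-1/182616350) - 38377/30807 = 229/182616350 - 38377/30807 = -1001180087021/803694556350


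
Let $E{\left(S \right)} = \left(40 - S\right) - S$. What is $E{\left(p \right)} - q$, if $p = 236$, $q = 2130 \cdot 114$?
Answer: $-243252$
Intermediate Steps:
$q = 242820$
$E{\left(S \right)} = 40 - 2 S$
$E{\left(p \right)} - q = \left(40 - 472\right) - 242820 = -432 - 242820 = -243252$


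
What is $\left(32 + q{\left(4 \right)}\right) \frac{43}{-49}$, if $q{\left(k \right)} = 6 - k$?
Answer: $- \frac{1462}{49} \approx -29.837$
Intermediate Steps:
$\left(32 + q{\left(4 \right)}\right) \frac{43}{-49} = \left(32 + \left(6 - 4\right)\right) \frac{43}{-49} = \left(32 + \left(6 - 4\right)\right) 43 \left(- \frac{1}{49}\right) = \left(32 + 2\right) \left(- \frac{43}{49}\right) = 34 \left(- \frac{43}{49}\right) = - \frac{1462}{49}$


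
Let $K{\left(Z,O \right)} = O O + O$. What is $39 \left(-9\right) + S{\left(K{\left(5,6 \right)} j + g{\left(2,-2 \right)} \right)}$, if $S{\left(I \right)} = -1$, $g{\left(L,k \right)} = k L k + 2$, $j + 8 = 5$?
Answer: $-352$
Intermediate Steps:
$j = -3$ ($j = -8 + 5 = -3$)
$K{\left(Z,O \right)} = O + O^{2}$ ($K{\left(Z,O \right)} = O^{2} + O = O + O^{2}$)
$g{\left(L,k \right)} = 2 + L k^{2}$ ($g{\left(L,k \right)} = L k k + 2 = L k^{2} + 2 = 2 + L k^{2}$)
$39 \left(-9\right) + S{\left(K{\left(5,6 \right)} j + g{\left(2,-2 \right)} \right)} = 39 \left(-9\right) - 1 = -351 - 1 = -352$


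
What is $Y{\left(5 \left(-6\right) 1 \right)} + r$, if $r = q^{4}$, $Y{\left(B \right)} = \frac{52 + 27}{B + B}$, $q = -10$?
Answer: $\frac{599921}{60} \approx 9998.7$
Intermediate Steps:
$Y{\left(B \right)} = \frac{79}{2 B}$
$r = 10000$ ($r = \left(-10\right)^{4} = 10000$)
$Y{\left(5 \left(-6\right) 1 \right)} + r = \frac{79}{2 \cdot 5 \left(-6\right) 1} + 10000 = \frac{79}{2 \left(\left(-30\right) 1\right)} + 10000 = \frac{79}{2 \left(-30\right)} + 10000 = \frac{79}{2} \left(- \frac{1}{30}\right) + 10000 = - \frac{79}{60} + 10000 = \frac{599921}{60}$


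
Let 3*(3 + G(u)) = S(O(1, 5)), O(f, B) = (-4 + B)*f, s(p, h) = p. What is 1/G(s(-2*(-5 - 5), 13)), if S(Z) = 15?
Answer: ½ ≈ 0.50000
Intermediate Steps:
O(f, B) = f*(-4 + B)
G(u) = 2 (G(u) = -3 + (⅓)*15 = -3 + 5 = 2)
1/G(s(-2*(-5 - 5), 13)) = 1/2 = ½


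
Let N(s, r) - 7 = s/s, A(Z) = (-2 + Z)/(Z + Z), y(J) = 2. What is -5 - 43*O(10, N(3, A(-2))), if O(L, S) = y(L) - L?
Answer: 339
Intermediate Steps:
A(Z) = (-2 + Z)/(2*Z) (A(Z) = (-2 + Z)/((2*Z)) = (-2 + Z)*(1/(2*Z)) = (-2 + Z)/(2*Z))
N(s, r) = 8 (N(s, r) = 7 + s/s = 7 + 1 = 8)
O(L, S) = 2 - L
-5 - 43*O(10, N(3, A(-2))) = -5 - 43*(2 - 1*10) = -5 - 43*(2 - 10) = -5 - 43*(-8) = -5 + 344 = 339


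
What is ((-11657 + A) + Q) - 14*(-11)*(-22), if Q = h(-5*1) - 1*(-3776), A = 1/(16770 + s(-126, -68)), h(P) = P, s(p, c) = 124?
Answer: -190462955/16894 ≈ -11274.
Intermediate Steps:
A = 1/16894 (A = 1/(16770 + 124) = 1/16894 ≈ 5.9193e-5)
Q = 3771 (Q = -5*1 - 1*(-3776) = -5 + 3776 = 3771)
((-11657 + A) + Q) - 14*(-11)*(-22) = ((-11657 + 1/16894) + 3771) - 14*(-11)*(-22) = (-196933357/16894 + 3771) + 154*(-22) = -133226083/16894 - 3388 = -190462955/16894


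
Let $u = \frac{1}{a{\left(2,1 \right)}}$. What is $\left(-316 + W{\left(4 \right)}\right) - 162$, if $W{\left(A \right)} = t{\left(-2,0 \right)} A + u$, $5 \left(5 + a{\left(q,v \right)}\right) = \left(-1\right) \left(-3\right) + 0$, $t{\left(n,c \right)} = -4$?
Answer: $- \frac{10873}{22} \approx -494.23$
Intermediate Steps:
$a{\left(q,v \right)} = - \frac{22}{5}$ ($a{\left(q,v \right)} = -5 + \frac{\left(-1\right) \left(-3\right) + 0}{5} = -5 + \frac{3 + 0}{5} = -5 + \frac{1}{5} \cdot 3 = -5 + \frac{3}{5} = - \frac{22}{5}$)
$u = - \frac{5}{22}$ ($u = \frac{1}{- \frac{22}{5}} = - \frac{5}{22} \approx -0.22727$)
$W{\left(A \right)} = - \frac{5}{22} - 4 A$ ($W{\left(A \right)} = - 4 A - \frac{5}{22} = - \frac{5}{22} - 4 A$)
$\left(-316 + W{\left(4 \right)}\right) - 162 = \left(-316 - \frac{357}{22}\right) - 162 = - \frac{7309}{22} - 162 = - \frac{10873}{22}$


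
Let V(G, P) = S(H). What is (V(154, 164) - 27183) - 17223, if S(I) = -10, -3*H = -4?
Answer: -44416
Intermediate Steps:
H = 4/3 (H = -1/3*(-4) = 4/3 ≈ 1.3333)
V(G, P) = -10
(V(154, 164) - 27183) - 17223 = (-10 - 27183) - 17223 = -27193 - 17223 = -44416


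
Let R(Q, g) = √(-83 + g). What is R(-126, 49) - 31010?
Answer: -31010 + I*√34 ≈ -31010.0 + 5.831*I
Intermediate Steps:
R(-126, 49) - 31010 = √(-83 + 49) - 31010 = √(-34) - 31010 = I*√34 - 31010 = -31010 + I*√34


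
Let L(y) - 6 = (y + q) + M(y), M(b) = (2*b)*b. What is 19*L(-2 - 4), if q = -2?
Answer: 1330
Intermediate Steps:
M(b) = 2*b²
L(y) = 4 + y + 2*y² (L(y) = 6 + ((y - 2) + 2*y²) = 6 + ((-2 + y) + 2*y²) = 6 + (-2 + y + 2*y²) = 4 + y + 2*y²)
19*L(-2 - 4) = 19*(4 + (-2 - 4) + 2*(-2 - 4)²) = 19*(4 - 6 + 2*(-6)²) = 19*(4 - 6 + 2*36) = 19*(4 - 6 + 72) = 19*70 = 1330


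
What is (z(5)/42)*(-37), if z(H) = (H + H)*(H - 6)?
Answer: 185/21 ≈ 8.8095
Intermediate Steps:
z(H) = 2*H*(-6 + H) (z(H) = (2*H)*(-6 + H) = 2*H*(-6 + H))
(z(5)/42)*(-37) = ((2*5*(-6 + 5))/42)*(-37) = ((2*5*(-1))/42)*(-37) = ((1/42)*(-10))*(-37) = -5/21*(-37) = 185/21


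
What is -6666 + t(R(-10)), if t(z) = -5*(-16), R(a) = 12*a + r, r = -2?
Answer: -6586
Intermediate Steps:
R(a) = -2 + 12*a (R(a) = 12*a - 2 = -2 + 12*a)
t(z) = 80
-6666 + t(R(-10)) = -6666 + 80 = -6586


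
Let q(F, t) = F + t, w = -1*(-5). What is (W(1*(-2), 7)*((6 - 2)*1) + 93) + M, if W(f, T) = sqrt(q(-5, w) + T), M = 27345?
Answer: 27438 + 4*sqrt(7) ≈ 27449.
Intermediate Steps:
w = 5
W(f, T) = sqrt(T) (W(f, T) = sqrt((-5 + 5) + T) = sqrt(0 + T) = sqrt(T))
(W(1*(-2), 7)*((6 - 2)*1) + 93) + M = (sqrt(7)*((6 - 2)*1) + 93) + 27345 = (sqrt(7)*(4*1) + 93) + 27345 = (sqrt(7)*4 + 93) + 27345 = (4*sqrt(7) + 93) + 27345 = (93 + 4*sqrt(7)) + 27345 = 27438 + 4*sqrt(7)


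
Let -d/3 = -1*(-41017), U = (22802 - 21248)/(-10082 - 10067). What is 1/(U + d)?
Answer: -20149/2479356153 ≈ -8.1267e-6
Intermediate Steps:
U = -1554/20149 (U = 1554/(-20149) = 1554*(-1/20149) = -1554/20149 ≈ -0.077125)
d = -123051 (d = -(-3)*(-41017) = -3*41017 = -123051)
1/(U + d) = 1/(-1554/20149 - 123051) = 1/(-2479356153/20149) = -20149/2479356153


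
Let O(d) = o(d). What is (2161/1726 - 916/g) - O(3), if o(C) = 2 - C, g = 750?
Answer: 667117/647250 ≈ 1.0307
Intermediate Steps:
O(d) = 2 - d
(2161/1726 - 916/g) - O(3) = (2161/1726 - 916/750) - (2 - 1*3) = (2161*(1/1726) - 916*1/750) - (2 - 3) = (2161/1726 - 458/375) - 1*(-1) = 19867/647250 + 1 = 667117/647250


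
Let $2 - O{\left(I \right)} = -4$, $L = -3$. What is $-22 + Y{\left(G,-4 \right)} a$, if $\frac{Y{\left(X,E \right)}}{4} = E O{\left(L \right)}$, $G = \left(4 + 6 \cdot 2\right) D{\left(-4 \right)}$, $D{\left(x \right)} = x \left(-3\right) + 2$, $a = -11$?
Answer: $1034$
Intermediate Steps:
$O{\left(I \right)} = 6$ ($O{\left(I \right)} = 2 - -4 = 2 + 4 = 6$)
$D{\left(x \right)} = 2 - 3 x$ ($D{\left(x \right)} = - 3 x + 2 = 2 - 3 x$)
$G = 224$ ($G = \left(4 + 6 \cdot 2\right) \left(2 - -12\right) = \left(4 + 12\right) \left(2 + 12\right) = 16 \cdot 14 = 224$)
$Y{\left(X,E \right)} = 24 E$ ($Y{\left(X,E \right)} = 4 E 6 = 4 \cdot 6 E = 24 E$)
$-22 + Y{\left(G,-4 \right)} a = -22 + 24 \left(-4\right) \left(-11\right) = -22 - -1056 = -22 + 1056 = 1034$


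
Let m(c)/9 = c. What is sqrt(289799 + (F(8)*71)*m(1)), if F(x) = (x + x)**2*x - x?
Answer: sqrt(1593359) ≈ 1262.3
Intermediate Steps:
m(c) = 9*c
F(x) = -x + 4*x**3 (F(x) = (2*x)**2*x - x = (4*x**2)*x - x = 4*x**3 - x = -x + 4*x**3)
sqrt(289799 + (F(8)*71)*m(1)) = sqrt(289799 + ((-1*8 + 4*8**3)*71)*(9*1)) = sqrt(289799 + ((-8 + 4*512)*71)*9) = sqrt(289799 + ((-8 + 2048)*71)*9) = sqrt(289799 + (2040*71)*9) = sqrt(289799 + 144840*9) = sqrt(289799 + 1303560) = sqrt(1593359)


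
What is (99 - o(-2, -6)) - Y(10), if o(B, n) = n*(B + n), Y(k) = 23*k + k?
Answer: -189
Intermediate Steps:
Y(k) = 24*k
(99 - o(-2, -6)) - Y(10) = (99 - (-6)*(-2 - 6)) - 24*10 = (99 - (-6)*(-8)) - 1*240 = (99 - 1*48) - 240 = (99 - 48) - 240 = 51 - 240 = -189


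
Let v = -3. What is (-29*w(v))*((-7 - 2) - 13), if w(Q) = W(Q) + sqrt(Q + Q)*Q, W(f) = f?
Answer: -1914 - 1914*I*sqrt(6) ≈ -1914.0 - 4688.3*I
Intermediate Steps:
w(Q) = Q + sqrt(2)*Q**(3/2) (w(Q) = Q + sqrt(Q + Q)*Q = Q + sqrt(2*Q)*Q = Q + (sqrt(2)*sqrt(Q))*Q = Q + sqrt(2)*Q**(3/2))
(-29*w(v))*((-7 - 2) - 13) = (-29*(-3 + sqrt(2)*(-3)**(3/2)))*((-7 - 2) - 13) = (-29*(-3 + sqrt(2)*(-3*I*sqrt(3))))*(-9 - 13) = -29*(-3 - 3*I*sqrt(6))*(-22) = (87 + 87*I*sqrt(6))*(-22) = -1914 - 1914*I*sqrt(6)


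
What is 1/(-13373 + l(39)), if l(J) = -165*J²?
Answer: -1/264338 ≈ -3.7830e-6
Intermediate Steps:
1/(-13373 + l(39)) = 1/(-13373 - 165*39²) = 1/(-13373 - 165*1521) = 1/(-13373 - 250965) = 1/(-264338) = -1/264338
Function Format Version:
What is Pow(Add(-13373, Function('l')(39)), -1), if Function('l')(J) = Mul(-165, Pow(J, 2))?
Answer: Rational(-1, 264338) ≈ -3.7830e-6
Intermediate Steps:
Pow(Add(-13373, Function('l')(39)), -1) = Pow(Add(-13373, Mul(-165, Pow(39, 2))), -1) = Pow(Add(-13373, Mul(-165, 1521)), -1) = Pow(Add(-13373, -250965), -1) = Pow(-264338, -1) = Rational(-1, 264338)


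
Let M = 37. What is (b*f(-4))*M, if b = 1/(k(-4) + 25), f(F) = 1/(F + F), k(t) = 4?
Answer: -37/232 ≈ -0.15948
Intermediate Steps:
f(F) = 1/(2*F)
b = 1/29 (b = 1/(4 + 25) = 1/29 ≈ 0.034483)
(b*f(-4))*M = (((½)/(-4))/29)*37 = (((½)*(-¼))/29)*37 = ((1/29)*(-⅛))*37 = -1/232*37 = -37/232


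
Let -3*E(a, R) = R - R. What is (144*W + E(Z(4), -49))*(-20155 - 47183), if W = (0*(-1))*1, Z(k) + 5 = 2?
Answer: 0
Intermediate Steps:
Z(k) = -3 (Z(k) = -5 + 2 = -3)
E(a, R) = 0 (E(a, R) = -(R - R)/3 = -⅓*0 = 0)
W = 0 (W = 0*1 = 0)
(144*W + E(Z(4), -49))*(-20155 - 47183) = (144*0 + 0)*(-20155 - 47183) = (0 + 0)*(-67338) = 0*(-67338) = 0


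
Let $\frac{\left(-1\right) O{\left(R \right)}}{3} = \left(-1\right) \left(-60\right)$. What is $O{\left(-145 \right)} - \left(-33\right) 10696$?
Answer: $352788$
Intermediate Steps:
$O{\left(R \right)} = -180$ ($O{\left(R \right)} = - 3 \left(\left(-1\right) \left(-60\right)\right) = \left(-3\right) 60 = -180$)
$O{\left(-145 \right)} - \left(-33\right) 10696 = -180 - \left(-33\right) 10696 = -180 - -352968 = -180 + 352968 = 352788$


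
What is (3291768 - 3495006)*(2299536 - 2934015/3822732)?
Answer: -99253613614943067/212374 ≈ -4.6735e+11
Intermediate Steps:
(3291768 - 3495006)*(2299536 - 2934015/3822732) = -203238*(2299536 - 2934015*1/3822732) = -203238*(2299536 - 978005/1274244) = -203238*2930168972779/1274244 = -99253613614943067/212374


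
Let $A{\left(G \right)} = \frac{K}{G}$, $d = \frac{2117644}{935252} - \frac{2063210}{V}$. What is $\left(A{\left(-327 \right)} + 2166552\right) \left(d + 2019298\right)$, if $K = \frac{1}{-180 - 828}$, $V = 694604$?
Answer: $\frac{117099112542262442674455838165}{26766046204130016} \approx 4.3749 \cdot 10^{12}$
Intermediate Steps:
$K = - \frac{1}{1008}$ ($K = \frac{1}{-1008} = - \frac{1}{1008} \approx -0.00099206$)
$d = - \frac{57337160743}{81203722526}$ ($d = \frac{2117644}{935252} - \frac{2063210}{694604} = 2117644 \cdot \frac{1}{935252} - \frac{1031605}{347302} = \frac{529411}{233813} - \frac{1031605}{347302} = - \frac{57337160743}{81203722526} \approx -0.70609$)
$A{\left(G \right)} = - \frac{1}{1008 G}$
$\left(A{\left(-327 \right)} + 2166552\right) \left(d + 2019298\right) = \left(- \frac{1}{1008 \left(-327\right)} + 2166552\right) \left(- \frac{57337160743}{81203722526} + 2019298\right) = \left(\left(- \frac{1}{1008}\right) \left(- \frac{1}{327}\right) + 2166552\right) \frac{163974457152146005}{81203722526} = \left(\frac{1}{329616} + 2166552\right) \frac{163974457152146005}{81203722526} = \frac{714130204033}{329616} \cdot \frac{163974457152146005}{81203722526} = \frac{117099112542262442674455838165}{26766046204130016}$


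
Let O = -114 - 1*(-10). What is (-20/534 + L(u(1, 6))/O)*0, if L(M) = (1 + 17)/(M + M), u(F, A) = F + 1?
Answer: 0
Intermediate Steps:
u(F, A) = 1 + F
O = -104 (O = -114 + 10 = -104)
L(M) = 9/M (L(M) = 18/((2*M)) = 18*(1/(2*M)) = 9/M)
(-20/534 + L(u(1, 6))/O)*0 = (-20/534 + (9/(1 + 1))/(-104))*0 = (-20*1/534 + (9/2)*(-1/104))*0 = (-10/267 + (9*(½))*(-1/104))*0 = (-10/267 + (9/2)*(-1/104))*0 = (-10/267 - 9/208)*0 = -4483/55536*0 = 0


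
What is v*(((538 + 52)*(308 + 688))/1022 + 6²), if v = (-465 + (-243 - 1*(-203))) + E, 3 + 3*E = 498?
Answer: -106153440/511 ≈ -2.0774e+5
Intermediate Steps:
E = 165 (E = -1 + (⅓)*498 = -1 + 166 = 165)
v = -340 (v = (-465 + (-243 - 1*(-203))) + 165 = (-465 + (-243 + 203)) + 165 = (-465 - 40) + 165 = -505 + 165 = -340)
v*(((538 + 52)*(308 + 688))/1022 + 6²) = -340*(((538 + 52)*(308 + 688))/1022 + 6²) = -340*((590*996)*(1/1022) + 36) = -340*(587640*(1/1022) + 36) = -340*(293820/511 + 36) = -340*312216/511 = -106153440/511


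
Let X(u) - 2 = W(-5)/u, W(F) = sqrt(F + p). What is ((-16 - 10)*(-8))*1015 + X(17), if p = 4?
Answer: 211122 + I/17 ≈ 2.1112e+5 + 0.058824*I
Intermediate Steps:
W(F) = sqrt(4 + F) (W(F) = sqrt(F + 4) = sqrt(4 + F))
X(u) = 2 + I/u (X(u) = 2 + sqrt(4 - 5)/u = 2 + sqrt(-1)/u = 2 + I/u)
((-16 - 10)*(-8))*1015 + X(17) = ((-16 - 10)*(-8))*1015 + (2 + I/17) = -26*(-8)*1015 + (2 + I*(1/17)) = 208*1015 + (2 + I/17) = 211120 + (2 + I/17) = 211122 + I/17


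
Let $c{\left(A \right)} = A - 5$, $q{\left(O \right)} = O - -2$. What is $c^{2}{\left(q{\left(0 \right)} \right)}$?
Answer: $9$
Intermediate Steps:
$q{\left(O \right)} = 2 + O$ ($q{\left(O \right)} = O + 2 = 2 + O$)
$c{\left(A \right)} = -5 + A$
$c^{2}{\left(q{\left(0 \right)} \right)} = \left(-5 + \left(2 + 0\right)\right)^{2} = \left(-5 + 2\right)^{2} = \left(-3\right)^{2} = 9$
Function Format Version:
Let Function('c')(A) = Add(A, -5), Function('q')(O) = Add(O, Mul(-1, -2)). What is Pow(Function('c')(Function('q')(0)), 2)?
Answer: 9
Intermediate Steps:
Function('q')(O) = Add(2, O) (Function('q')(O) = Add(O, 2) = Add(2, O))
Function('c')(A) = Add(-5, A)
Pow(Function('c')(Function('q')(0)), 2) = Pow(Add(-5, Add(2, 0)), 2) = Pow(Add(-5, 2), 2) = Pow(-3, 2) = 9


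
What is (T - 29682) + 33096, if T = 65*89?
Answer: 9199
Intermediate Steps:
T = 5785
(T - 29682) + 33096 = (5785 - 29682) + 33096 = -23897 + 33096 = 9199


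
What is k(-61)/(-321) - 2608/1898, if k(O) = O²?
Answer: -3949813/304629 ≈ -12.966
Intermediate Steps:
k(-61)/(-321) - 2608/1898 = (-61)²/(-321) - 2608/1898 = 3721*(-1/321) - 2608*1/1898 = -3721/321 - 1304/949 = -3949813/304629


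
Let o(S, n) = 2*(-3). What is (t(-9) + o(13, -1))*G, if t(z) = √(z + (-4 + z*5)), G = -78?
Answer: 468 - 78*I*√58 ≈ 468.0 - 594.03*I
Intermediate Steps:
o(S, n) = -6
t(z) = √(-4 + 6*z) (t(z) = √(z + (-4 + 5*z)) = √(-4 + 6*z))
(t(-9) + o(13, -1))*G = (√(-4 + 6*(-9)) - 6)*(-78) = (√(-4 - 54) - 6)*(-78) = (√(-58) - 6)*(-78) = (I*√58 - 6)*(-78) = (-6 + I*√58)*(-78) = 468 - 78*I*√58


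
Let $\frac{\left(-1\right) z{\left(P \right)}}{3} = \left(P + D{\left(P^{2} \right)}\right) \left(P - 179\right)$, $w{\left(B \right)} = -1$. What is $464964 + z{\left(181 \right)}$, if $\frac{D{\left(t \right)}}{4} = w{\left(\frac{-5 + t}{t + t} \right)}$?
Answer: $463902$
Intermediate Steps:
$D{\left(t \right)} = -4$ ($D{\left(t \right)} = 4 \left(-1\right) = -4$)
$z{\left(P \right)} = - 3 \left(-179 + P\right) \left(-4 + P\right)$ ($z{\left(P \right)} = - 3 \left(P - 4\right) \left(P - 179\right) = - 3 \left(-4 + P\right) \left(-179 + P\right) = - 3 \left(-179 + P\right) \left(-4 + P\right)$)
$464964 + z{\left(181 \right)} = 464964 - \left(-97221 + 98283\right) = 464964 - 1062 = 463902$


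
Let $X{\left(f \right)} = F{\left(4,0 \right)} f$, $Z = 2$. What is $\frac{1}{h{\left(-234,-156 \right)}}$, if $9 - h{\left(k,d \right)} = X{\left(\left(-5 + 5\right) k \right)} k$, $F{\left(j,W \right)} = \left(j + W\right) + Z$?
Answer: $\frac{1}{9} \approx 0.11111$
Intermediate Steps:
$F{\left(j,W \right)} = 2 + W + j$ ($F{\left(j,W \right)} = \left(j + W\right) + 2 = \left(W + j\right) + 2 = 2 + W + j$)
$X{\left(f \right)} = 6 f$ ($X{\left(f \right)} = \left(2 + 0 + 4\right) f = 6 f$)
$h{\left(k,d \right)} = 9$ ($h{\left(k,d \right)} = 9 - 6 \left(-5 + 5\right) k k = 9 - 6 \cdot 0 k k = 9 - 6 \cdot 0 k = 9 - 0 k = 9 - 0 = 9 + 0 = 9$)
$\frac{1}{h{\left(-234,-156 \right)}} = \frac{1}{9}$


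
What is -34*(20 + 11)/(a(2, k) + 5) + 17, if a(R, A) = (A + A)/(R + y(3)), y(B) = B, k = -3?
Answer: -4947/19 ≈ -260.37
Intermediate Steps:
a(R, A) = 2*A/(3 + R) (a(R, A) = (A + A)/(R + 3) = (2*A)/(3 + R) = 2*A/(3 + R))
-34*(20 + 11)/(a(2, k) + 5) + 17 = -34*(20 + 11)/(2*(-3)/(3 + 2) + 5) + 17 = -1054/(2*(-3)/5 + 5) + 17 = -1054/(2*(-3)*(1/5) + 5) + 17 = -1054/(-6/5 + 5) + 17 = -1054/19/5 + 17 = -1054*5/19 + 17 = -34*155/19 + 17 = -5270/19 + 17 = -4947/19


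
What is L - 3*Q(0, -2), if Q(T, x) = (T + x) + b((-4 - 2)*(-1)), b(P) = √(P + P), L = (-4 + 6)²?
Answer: 10 - 6*√3 ≈ -0.39230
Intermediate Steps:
L = 4 (L = 2² = 4)
b(P) = √2*√P (b(P) = √(2*P) = √2*√P)
Q(T, x) = T + x + 2*√3 (Q(T, x) = (T + x) + √2*√((-4 - 2)*(-1)) = (T + x) + √2*√(-6*(-1)) = (T + x) + √2*√6 = (T + x) + 2*√3 = T + x + 2*√3)
L - 3*Q(0, -2) = 4 - 3*(0 - 2 + 2*√3) = 4 - 3*(-2 + 2*√3) = 4 + (6 - 6*√3) = 10 - 6*√3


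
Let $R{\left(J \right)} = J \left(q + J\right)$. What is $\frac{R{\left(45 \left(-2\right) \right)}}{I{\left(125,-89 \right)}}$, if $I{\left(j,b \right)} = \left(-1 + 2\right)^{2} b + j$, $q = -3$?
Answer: $\frac{465}{2} \approx 232.5$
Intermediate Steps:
$R{\left(J \right)} = J \left(-3 + J\right)$
$I{\left(j,b \right)} = b + j$ ($I{\left(j,b \right)} = 1^{2} b + j = 1 b + j = b + j$)
$\frac{R{\left(45 \left(-2\right) \right)}}{I{\left(125,-89 \right)}} = \frac{45 \left(-2\right) \left(-3 + 45 \left(-2\right)\right)}{-89 + 125} = \frac{\left(-90\right) \left(-3 - 90\right)}{36} = \left(-90\right) \left(-93\right) \frac{1}{36} = 8370 \cdot \frac{1}{36} = \frac{465}{2}$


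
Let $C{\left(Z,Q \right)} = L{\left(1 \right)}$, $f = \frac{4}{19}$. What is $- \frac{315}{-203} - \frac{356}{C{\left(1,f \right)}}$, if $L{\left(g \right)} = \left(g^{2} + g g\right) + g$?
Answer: $- \frac{10189}{87} \approx -117.11$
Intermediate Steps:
$L{\left(g \right)} = g + 2 g^{2}$ ($L{\left(g \right)} = \left(g^{2} + g^{2}\right) + g = 2 g^{2} + g = g + 2 g^{2}$)
$f = \frac{4}{19}$ ($f = 4 \cdot \frac{1}{19} = \frac{4}{19} \approx 0.21053$)
$C{\left(Z,Q \right)} = 3$ ($C{\left(Z,Q \right)} = 1 \left(1 + 2 \cdot 1\right) = 1 \left(1 + 2\right) = 1 \cdot 3 = 3$)
$- \frac{315}{-203} - \frac{356}{C{\left(1,f \right)}} = - \frac{315}{-203} - \frac{356}{3} = \left(-315\right) \left(- \frac{1}{203}\right) - \frac{356}{3} = \frac{45}{29} - \frac{356}{3} = - \frac{10189}{87}$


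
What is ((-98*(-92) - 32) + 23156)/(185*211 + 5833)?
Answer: 8035/11217 ≈ 0.71632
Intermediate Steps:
((-98*(-92) - 32) + 23156)/(185*211 + 5833) = ((9016 - 32) + 23156)/(39035 + 5833) = (8984 + 23156)/44868 = 32140*(1/44868) = 8035/11217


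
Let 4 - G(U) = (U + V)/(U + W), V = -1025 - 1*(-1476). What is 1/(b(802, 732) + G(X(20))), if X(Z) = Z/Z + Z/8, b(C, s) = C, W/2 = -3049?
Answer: 4063/3275081 ≈ 0.0012406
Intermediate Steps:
W = -6098 (W = 2*(-3049) = -6098)
V = 451 (V = -1025 + 1476 = 451)
X(Z) = 1 + Z/8 (X(Z) = 1 + Z*(⅛) = 1 + Z/8)
G(U) = 4 - (451 + U)/(-6098 + U) (G(U) = 4 - (U + 451)/(U - 6098) = 4 - (451 + U)/(-6098 + U))
1/(b(802, 732) + G(X(20))) = 1/(802 + 3*(-8281 + (1 + (⅛)*20))/(-6098 + (1 + (⅛)*20))) = 1/(802 + 3*(-8281 + (1 + 5/2))/(-6098 + (1 + 5/2))) = 1/(802 + 3*(-8281 + 7/2)/(-6098 + 7/2)) = 1/(802 + 3*(-16555/2)/(-12189/2)) = 1/(802 + 3*(-2/12189)*(-16555/2)) = 1/(802 + 16555/4063) = 1/(3275081/4063) = 4063/3275081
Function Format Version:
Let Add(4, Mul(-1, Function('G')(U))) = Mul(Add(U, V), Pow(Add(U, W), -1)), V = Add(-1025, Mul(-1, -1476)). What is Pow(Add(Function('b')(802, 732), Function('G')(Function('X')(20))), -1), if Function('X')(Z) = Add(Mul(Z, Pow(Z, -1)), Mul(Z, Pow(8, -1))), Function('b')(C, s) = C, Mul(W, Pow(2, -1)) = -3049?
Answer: Rational(4063, 3275081) ≈ 0.0012406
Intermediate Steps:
W = -6098 (W = Mul(2, -3049) = -6098)
V = 451 (V = Add(-1025, 1476) = 451)
Function('X')(Z) = Add(1, Mul(Rational(1, 8), Z)) (Function('X')(Z) = Add(1, Mul(Z, Rational(1, 8))) = Add(1, Mul(Rational(1, 8), Z)))
Function('G')(U) = Add(4, Mul(-1, Pow(Add(-6098, U), -1), Add(451, U))) (Function('G')(U) = Add(4, Mul(-1, Mul(Add(U, 451), Pow(Add(U, -6098), -1)))) = Add(4, Mul(-1, Mul(Add(451, U), Pow(Add(-6098, U), -1)))) = Add(4, Mul(-1, Mul(Pow(Add(-6098, U), -1), Add(451, U)))) = Add(4, Mul(-1, Pow(Add(-6098, U), -1), Add(451, U))))
Pow(Add(Function('b')(802, 732), Function('G')(Function('X')(20))), -1) = Pow(Add(802, Mul(3, Pow(Add(-6098, Add(1, Mul(Rational(1, 8), 20))), -1), Add(-8281, Add(1, Mul(Rational(1, 8), 20))))), -1) = Pow(Add(802, Mul(3, Pow(Add(-6098, Add(1, Rational(5, 2))), -1), Add(-8281, Add(1, Rational(5, 2))))), -1) = Pow(Add(802, Mul(3, Pow(Add(-6098, Rational(7, 2)), -1), Add(-8281, Rational(7, 2)))), -1) = Pow(Add(802, Mul(3, Pow(Rational(-12189, 2), -1), Rational(-16555, 2))), -1) = Pow(Add(802, Mul(3, Rational(-2, 12189), Rational(-16555, 2))), -1) = Pow(Add(802, Rational(16555, 4063)), -1) = Pow(Rational(3275081, 4063), -1) = Rational(4063, 3275081)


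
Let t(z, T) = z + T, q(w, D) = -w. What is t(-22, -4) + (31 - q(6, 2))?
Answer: 11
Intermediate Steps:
q(w, D) = -w
t(z, T) = T + z
t(-22, -4) + (31 - q(6, 2)) = (-4 - 22) + (31 - (-1)*6) = -26 + (31 - 1*(-6)) = -26 + (31 + 6) = -26 + 37 = 11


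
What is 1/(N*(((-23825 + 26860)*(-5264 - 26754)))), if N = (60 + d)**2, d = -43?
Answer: -1/28083468070 ≈ -3.5608e-11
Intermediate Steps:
N = 289 (N = (60 - 43)**2 = 17**2 = 289)
1/(N*(((-23825 + 26860)*(-5264 - 26754)))) = 1/(289*(((-23825 + 26860)*(-5264 - 26754)))) = 1/(289*((3035*(-32018)))) = (1/289)/(-97174630) = (1/289)*(-1/97174630) = -1/28083468070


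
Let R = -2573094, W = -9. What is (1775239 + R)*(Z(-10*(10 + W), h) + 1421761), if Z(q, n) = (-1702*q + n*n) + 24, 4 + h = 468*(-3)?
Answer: -2729676577995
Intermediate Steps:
h = -1408 (h = -4 + 468*(-3) = -4 - 1404 = -1408)
Z(q, n) = 24 + n² - 1702*q (Z(q, n) = (-1702*q + n²) + 24 = (n² - 1702*q) + 24 = 24 + n² - 1702*q)
(1775239 + R)*(Z(-10*(10 + W), h) + 1421761) = (1775239 - 2573094)*((24 + (-1408)² - (-17020)*(10 - 9)) + 1421761) = -797855*((24 + 1982464 - (-17020)) + 1421761) = -797855*((24 + 1982464 - 1702*(-10)) + 1421761) = -797855*((24 + 1982464 + 17020) + 1421761) = -797855*(1999508 + 1421761) = -797855*3421269 = -2729676577995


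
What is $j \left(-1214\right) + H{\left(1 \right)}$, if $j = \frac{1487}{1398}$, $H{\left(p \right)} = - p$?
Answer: $- \frac{903308}{699} \approx -1292.3$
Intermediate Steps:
$j = \frac{1487}{1398}$ ($j = 1487 \cdot \frac{1}{1398} = \frac{1487}{1398} \approx 1.0637$)
$j \left(-1214\right) + H{\left(1 \right)} = \frac{1487}{1398} \left(-1214\right) - 1 = - \frac{902609}{699} - 1 = - \frac{903308}{699}$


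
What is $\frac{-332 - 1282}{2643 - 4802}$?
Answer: $\frac{1614}{2159} \approx 0.74757$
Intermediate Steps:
$\frac{-332 - 1282}{2643 - 4802} = - \frac{1614}{-2159} = \left(-1614\right) \left(- \frac{1}{2159}\right) = \frac{1614}{2159}$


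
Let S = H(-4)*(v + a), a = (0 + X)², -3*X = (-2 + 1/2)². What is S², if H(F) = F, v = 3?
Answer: 3249/16 ≈ 203.06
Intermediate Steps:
X = -¾ (X = -(-2 + 1/2)²/3 = -(-2 + ½)²/3 = -(-3/2)²/3 = -⅓*9/4 = -¾ ≈ -0.75000)
a = 9/16 (a = (0 - ¾)² = (-¾)² = 9/16 ≈ 0.56250)
S = -57/4 (S = -4*(3 + 9/16) = -4*57/16 = -57/4 ≈ -14.250)
S² = (-57/4)² = 3249/16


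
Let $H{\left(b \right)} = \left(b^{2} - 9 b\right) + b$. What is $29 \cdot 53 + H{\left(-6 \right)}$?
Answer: $1621$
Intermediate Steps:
$H{\left(b \right)} = b^{2} - 8 b$
$29 \cdot 53 + H{\left(-6 \right)} = 29 \cdot 53 - 6 \left(-8 - 6\right) = 1537 - -84 = 1537 + 84 = 1621$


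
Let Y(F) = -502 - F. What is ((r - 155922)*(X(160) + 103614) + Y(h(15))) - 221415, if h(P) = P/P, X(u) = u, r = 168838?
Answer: 1340123066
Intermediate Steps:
h(P) = 1
((r - 155922)*(X(160) + 103614) + Y(h(15))) - 221415 = ((168838 - 155922)*(160 + 103614) + (-502 - 1*1)) - 221415 = (12916*103774 + (-502 - 1)) - 221415 = (1340344984 - 503) - 221415 = 1340344481 - 221415 = 1340123066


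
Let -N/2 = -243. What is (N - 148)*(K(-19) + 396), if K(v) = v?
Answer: 127426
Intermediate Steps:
N = 486 (N = -2*(-243) = 486)
(N - 148)*(K(-19) + 396) = (486 - 148)*(-19 + 396) = 338*377 = 127426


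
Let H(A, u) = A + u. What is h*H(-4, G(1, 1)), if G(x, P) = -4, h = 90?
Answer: -720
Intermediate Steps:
h*H(-4, G(1, 1)) = 90*(-4 - 4) = 90*(-8) = -720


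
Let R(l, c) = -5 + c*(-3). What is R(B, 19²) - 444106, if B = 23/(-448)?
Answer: -445194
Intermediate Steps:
B = -23/448 (B = 23*(-1/448) = -23/448 ≈ -0.051339)
R(l, c) = -5 - 3*c
R(B, 19²) - 444106 = (-5 - 3*19²) - 444106 = (-5 - 3*361) - 444106 = (-5 - 1083) - 444106 = -1088 - 444106 = -445194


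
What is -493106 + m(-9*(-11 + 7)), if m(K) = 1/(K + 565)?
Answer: -296356705/601 ≈ -4.9311e+5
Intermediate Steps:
m(K) = 1/(565 + K)
-493106 + m(-9*(-11 + 7)) = -493106 + 1/(565 - 9*(-11 + 7)) = -493106 + 1/(565 - 9*(-4)) = -493106 + 1/(565 + 36) = -493106 + 1/601 = -296356705/601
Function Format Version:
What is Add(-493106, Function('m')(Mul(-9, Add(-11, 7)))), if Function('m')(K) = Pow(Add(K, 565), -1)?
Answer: Rational(-296356705, 601) ≈ -4.9311e+5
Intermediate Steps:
Function('m')(K) = Pow(Add(565, K), -1)
Add(-493106, Function('m')(Mul(-9, Add(-11, 7)))) = Add(-493106, Pow(Add(565, Mul(-9, Add(-11, 7))), -1)) = Add(-493106, Pow(Add(565, Mul(-9, -4)), -1)) = Add(-493106, Pow(Add(565, 36), -1)) = Add(-493106, Pow(601, -1)) = Add(-493106, Rational(1, 601)) = Rational(-296356705, 601)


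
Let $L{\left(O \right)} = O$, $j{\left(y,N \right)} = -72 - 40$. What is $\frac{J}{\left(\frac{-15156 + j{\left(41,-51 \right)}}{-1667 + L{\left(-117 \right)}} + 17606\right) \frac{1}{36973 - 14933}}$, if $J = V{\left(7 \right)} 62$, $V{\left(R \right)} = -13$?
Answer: $- \frac{7922851040}{7856093} \approx -1008.5$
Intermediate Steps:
$j{\left(y,N \right)} = -112$ ($j{\left(y,N \right)} = -72 - 40 = -112$)
$J = -806$ ($J = \left(-13\right) 62 = -806$)
$\frac{J}{\left(\frac{-15156 + j{\left(41,-51 \right)}}{-1667 + L{\left(-117 \right)}} + 17606\right) \frac{1}{36973 - 14933}} = - \frac{806}{\left(\frac{-15156 - 112}{-1667 - 117} + 17606\right) \frac{1}{36973 - 14933}} = - \frac{806}{\left(- \frac{15268}{-1784} + 17606\right) \frac{1}{22040}} = - \frac{806}{\left(\left(-15268\right) \left(- \frac{1}{1784}\right) + 17606\right) \frac{1}{22040}} = - \frac{806}{\left(\frac{3817}{446} + 17606\right) \frac{1}{22040}} = - \frac{806}{\frac{7856093}{446} \cdot \frac{1}{22040}} = - \frac{806}{\frac{7856093}{9829840}} = \left(-806\right) \frac{9829840}{7856093} = - \frac{7922851040}{7856093}$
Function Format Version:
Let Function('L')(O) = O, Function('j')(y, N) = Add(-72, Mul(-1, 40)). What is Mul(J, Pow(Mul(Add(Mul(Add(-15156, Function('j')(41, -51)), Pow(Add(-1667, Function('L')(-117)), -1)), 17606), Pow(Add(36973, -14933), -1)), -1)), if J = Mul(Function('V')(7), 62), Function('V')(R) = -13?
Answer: Rational(-7922851040, 7856093) ≈ -1008.5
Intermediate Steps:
Function('j')(y, N) = -112 (Function('j')(y, N) = Add(-72, -40) = -112)
J = -806 (J = Mul(-13, 62) = -806)
Mul(J, Pow(Mul(Add(Mul(Add(-15156, Function('j')(41, -51)), Pow(Add(-1667, Function('L')(-117)), -1)), 17606), Pow(Add(36973, -14933), -1)), -1)) = Mul(-806, Pow(Mul(Add(Mul(Add(-15156, -112), Pow(Add(-1667, -117), -1)), 17606), Pow(Add(36973, -14933), -1)), -1)) = Mul(-806, Pow(Mul(Add(Mul(-15268, Pow(-1784, -1)), 17606), Pow(22040, -1)), -1)) = Mul(-806, Pow(Mul(Add(Mul(-15268, Rational(-1, 1784)), 17606), Rational(1, 22040)), -1)) = Mul(-806, Pow(Mul(Add(Rational(3817, 446), 17606), Rational(1, 22040)), -1)) = Mul(-806, Pow(Mul(Rational(7856093, 446), Rational(1, 22040)), -1)) = Mul(-806, Pow(Rational(7856093, 9829840), -1)) = Mul(-806, Rational(9829840, 7856093)) = Rational(-7922851040, 7856093)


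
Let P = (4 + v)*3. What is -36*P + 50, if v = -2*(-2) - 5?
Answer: -274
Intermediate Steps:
v = -1 (v = 4 - 5 = -1)
P = 9 (P = (4 - 1)*3 = 3*3 = 9)
-36*P + 50 = -36*9 + 50 = -324 + 50 = -274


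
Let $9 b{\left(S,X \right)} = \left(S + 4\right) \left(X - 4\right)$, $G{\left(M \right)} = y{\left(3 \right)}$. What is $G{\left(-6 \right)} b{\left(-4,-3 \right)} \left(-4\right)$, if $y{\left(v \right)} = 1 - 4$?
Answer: $0$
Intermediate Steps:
$y{\left(v \right)} = -3$ ($y{\left(v \right)} = 1 - 4 = -3$)
$G{\left(M \right)} = -3$
$b{\left(S,X \right)} = \frac{\left(-4 + X\right) \left(4 + S\right)}{9}$ ($b{\left(S,X \right)} = \frac{\left(S + 4\right) \left(X - 4\right)}{9} = \frac{\left(4 + S\right) \left(-4 + X\right)}{9} = \frac{\left(-4 + X\right) \left(4 + S\right)}{9}$)
$G{\left(-6 \right)} b{\left(-4,-3 \right)} \left(-4\right) = - 3 \left(- \frac{16}{9} - - \frac{16}{9} + \frac{4}{9} \left(-3\right) + \frac{1}{9} \left(-4\right) \left(-3\right)\right) \left(-4\right) = - 3 \left(- \frac{16}{9} + \frac{16}{9} - \frac{4}{3} + \frac{4}{3}\right) \left(-4\right) = - 3 \cdot 0 \left(-4\right) = \left(-3\right) 0 = 0$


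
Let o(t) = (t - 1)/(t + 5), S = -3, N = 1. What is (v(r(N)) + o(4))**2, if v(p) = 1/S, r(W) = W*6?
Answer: 0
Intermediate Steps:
r(W) = 6*W
o(t) = (-1 + t)/(5 + t)
v(p) = -1/3 (v(p) = 1/(-3) = -1/3)
(v(r(N)) + o(4))**2 = (-1/3 + (-1 + 4)/(5 + 4))**2 = (-1/3 + 3/9)**2 = (-1/3 + (1/9)*3)**2 = (-1/3 + 1/3)**2 = 0**2 = 0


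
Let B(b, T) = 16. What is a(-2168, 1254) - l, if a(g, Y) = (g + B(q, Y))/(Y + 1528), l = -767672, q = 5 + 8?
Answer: 1067830676/1391 ≈ 7.6767e+5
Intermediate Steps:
q = 13
a(g, Y) = (16 + g)/(1528 + Y) (a(g, Y) = (g + 16)/(Y + 1528) = (16 + g)/(1528 + Y))
a(-2168, 1254) - l = (16 - 2168)/(1528 + 1254) - 1*(-767672) = -2152/2782 + 767672 = (1/2782)*(-2152) + 767672 = -1076/1391 + 767672 = 1067830676/1391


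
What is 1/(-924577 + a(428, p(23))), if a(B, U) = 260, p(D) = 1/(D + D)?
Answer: -1/924317 ≈ -1.0819e-6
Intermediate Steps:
p(D) = 1/(2*D)
1/(-924577 + a(428, p(23))) = 1/(-924577 + 260) = 1/(-924317) = -1/924317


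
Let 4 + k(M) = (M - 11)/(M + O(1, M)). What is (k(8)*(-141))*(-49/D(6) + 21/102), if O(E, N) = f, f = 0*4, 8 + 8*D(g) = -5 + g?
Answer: 9430785/272 ≈ 34672.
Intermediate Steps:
D(g) = -13/8 + g/8 (D(g) = -1 + (-5 + g)/8 = -1 + (-5/8 + g/8) = -13/8 + g/8)
f = 0
O(E, N) = 0
k(M) = -4 + (-11 + M)/M (k(M) = -4 + (M - 11)/(M + 0) = -4 + (-11 + M)/M)
(k(8)*(-141))*(-49/D(6) + 21/102) = ((-3 - 11/8)*(-141))*(-49/(-13/8 + (⅛)*6) + 21/102) = ((-3 - 11*⅛)*(-141))*(-49/(-13/8 + ¾) + 21*(1/102)) = ((-3 - 11/8)*(-141))*(-49/(-7/8) + 7/34) = (-35/8*(-141))*(-49*(-8/7) + 7/34) = 4935*(56 + 7/34)/8 = (4935/8)*(1911/34) = 9430785/272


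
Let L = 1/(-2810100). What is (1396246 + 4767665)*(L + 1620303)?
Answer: 550305932025197439/55100 ≈ 9.9874e+12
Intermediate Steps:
L = -1/2810100 ≈ -3.5586e-7
(1396246 + 4767665)*(L + 1620303) = (1396246 + 4767665)*(-1/2810100 + 1620303) = 6163911*(4553213460299/2810100) = 550305932025197439/55100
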